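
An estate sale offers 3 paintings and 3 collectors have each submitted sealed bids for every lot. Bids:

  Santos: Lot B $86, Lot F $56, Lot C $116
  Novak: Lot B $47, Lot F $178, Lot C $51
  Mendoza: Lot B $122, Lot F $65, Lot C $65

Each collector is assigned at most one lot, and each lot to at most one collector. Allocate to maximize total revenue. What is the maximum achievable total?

Optimal: Santos→Lot C ($116), Novak→Lot F ($178), Mendoza→Lot B ($122) — total 116+178+122 = $416.
Next-best assignment: Santos→Lot B, Novak→Lot F, Mendoza→Lot C = $329.
Every other assignment is strictly worse.

Max total: $416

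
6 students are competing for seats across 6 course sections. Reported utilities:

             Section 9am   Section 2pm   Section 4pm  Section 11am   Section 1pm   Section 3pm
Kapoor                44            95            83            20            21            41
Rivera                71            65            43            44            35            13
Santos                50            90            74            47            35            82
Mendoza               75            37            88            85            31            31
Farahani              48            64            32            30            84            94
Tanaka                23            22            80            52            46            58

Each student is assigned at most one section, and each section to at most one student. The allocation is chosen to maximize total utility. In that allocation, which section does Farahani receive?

Farahani receives Section 1pm.

Optimal: Kapoor→Section 2pm (95 points), Rivera→Section 9am (71 points), Santos→Section 3pm (82 points), Mendoza→Section 11am (85 points), Farahani→Section 1pm (84 points), Tanaka→Section 4pm (80 points) — total 95+71+82+85+84+80 = 497 points.
Checked against all permutations: 497 points is optimal.
Farahani's own top section is Section 3pm (94 points), but forcing Farahani→Section 3pm and reassigning the rest optimally gives only 469 points — worse by 28.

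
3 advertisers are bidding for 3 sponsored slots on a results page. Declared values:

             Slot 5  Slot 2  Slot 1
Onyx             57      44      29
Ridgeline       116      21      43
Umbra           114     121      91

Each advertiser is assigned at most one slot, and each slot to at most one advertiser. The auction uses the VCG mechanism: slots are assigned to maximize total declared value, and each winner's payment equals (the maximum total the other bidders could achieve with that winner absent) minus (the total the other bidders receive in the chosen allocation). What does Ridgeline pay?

Ridgeline pays $28.

Efficient allocation: Onyx→Slot 1 ($29), Ridgeline→Slot 5 ($116), Umbra→Slot 2 ($121); total welfare W = $266.
Ridgeline receives Slot 5 at value $116, so the others get W − 116 = $150.
Without Ridgeline: best allocation of the remaining 2 bidders over all 3 slots is Onyx→Slot 5 ($57), Umbra→Slot 2 ($121), total $178.
VCG payment = (others' best without Ridgeline) − (others' welfare with Ridgeline) = 178 − 150 = $28.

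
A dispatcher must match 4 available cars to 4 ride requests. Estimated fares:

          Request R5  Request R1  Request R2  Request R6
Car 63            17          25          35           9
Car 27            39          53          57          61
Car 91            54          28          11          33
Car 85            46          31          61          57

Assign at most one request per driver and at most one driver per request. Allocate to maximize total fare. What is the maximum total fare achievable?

This is a one-to-one assignment (maximum-weight bipartite matching).
Optimal: Car 63→Request R1 ($25), Car 27→Request R6 ($61), Car 91→Request R5 ($54), Car 85→Request R2 ($61) — total 25+61+54+61 = $201.
Column-greedy (each request in turn goes to its best remaining driver) gives $177, worse by 24.
No other one-to-one assignment exceeds $201.

Max total: $201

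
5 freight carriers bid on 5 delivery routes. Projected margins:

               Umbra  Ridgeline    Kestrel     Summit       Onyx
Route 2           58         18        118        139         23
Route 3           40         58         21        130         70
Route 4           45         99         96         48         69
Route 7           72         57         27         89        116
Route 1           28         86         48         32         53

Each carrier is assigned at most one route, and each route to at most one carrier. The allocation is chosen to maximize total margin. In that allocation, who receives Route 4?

Umbra receives Route 4.

This is a one-to-one assignment (maximum-weight bipartite matching).
Optimal: Umbra→Route 4 ($45k), Ridgeline→Route 1 ($86k), Kestrel→Route 2 ($118k), Summit→Route 3 ($130k), Onyx→Route 7 ($116k) — total 45+86+118+130+116 = $495k.
Column-greedy (each route in turn goes to its best remaining carrier) gives $428k, worse by 67.
Swapping Summit↔Kestrel (Summit→Route 2 $139k, Kestrel→Route 3 $21k) loses 88.
Checked against all permutations: $495k is optimal.
Umbra's own top route is Route 7 ($72k), but forcing Umbra→Route 7 and reassigning the rest optimally gives only $475k — worse by 20.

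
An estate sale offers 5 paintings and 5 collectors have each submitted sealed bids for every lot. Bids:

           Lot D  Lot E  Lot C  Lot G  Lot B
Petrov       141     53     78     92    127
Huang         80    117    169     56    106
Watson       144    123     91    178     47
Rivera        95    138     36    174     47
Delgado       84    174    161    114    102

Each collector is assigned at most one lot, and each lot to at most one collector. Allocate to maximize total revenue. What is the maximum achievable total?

Treat this as an assignment problem: match each collector to one lot.
Optimal: Petrov→Lot B ($127), Huang→Lot C ($169), Watson→Lot D ($144), Rivera→Lot G ($174), Delgado→Lot E ($174) — total 127+169+144+174+174 = $788.
Max-entry greedy (repeatedly take the single best remaining cell) gives $709, worse by 79.
Next-best assignment: Petrov→Lot B, Huang→Lot C, Watson→Lot G, Rivera→Lot D, Delgado→Lot E = $743.

Maximum total: $788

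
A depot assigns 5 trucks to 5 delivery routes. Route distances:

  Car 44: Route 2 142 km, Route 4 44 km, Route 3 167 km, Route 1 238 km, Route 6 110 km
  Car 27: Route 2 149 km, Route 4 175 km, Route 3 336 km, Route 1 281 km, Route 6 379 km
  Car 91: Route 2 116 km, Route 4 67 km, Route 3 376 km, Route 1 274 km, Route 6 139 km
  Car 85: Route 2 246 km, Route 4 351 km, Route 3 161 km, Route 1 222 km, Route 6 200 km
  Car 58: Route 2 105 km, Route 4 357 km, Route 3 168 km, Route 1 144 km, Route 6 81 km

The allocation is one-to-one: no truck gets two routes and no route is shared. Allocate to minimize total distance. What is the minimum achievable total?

This is a one-to-one assignment (minimum-cost bipartite matching).
Optimal: Car 44→Route 6 (110 km), Car 27→Route 2 (149 km), Car 91→Route 4 (67 km), Car 85→Route 3 (161 km), Car 58→Route 1 (144 km) — total 110+149+67+161+144 = 631 km.

Min total: 631 km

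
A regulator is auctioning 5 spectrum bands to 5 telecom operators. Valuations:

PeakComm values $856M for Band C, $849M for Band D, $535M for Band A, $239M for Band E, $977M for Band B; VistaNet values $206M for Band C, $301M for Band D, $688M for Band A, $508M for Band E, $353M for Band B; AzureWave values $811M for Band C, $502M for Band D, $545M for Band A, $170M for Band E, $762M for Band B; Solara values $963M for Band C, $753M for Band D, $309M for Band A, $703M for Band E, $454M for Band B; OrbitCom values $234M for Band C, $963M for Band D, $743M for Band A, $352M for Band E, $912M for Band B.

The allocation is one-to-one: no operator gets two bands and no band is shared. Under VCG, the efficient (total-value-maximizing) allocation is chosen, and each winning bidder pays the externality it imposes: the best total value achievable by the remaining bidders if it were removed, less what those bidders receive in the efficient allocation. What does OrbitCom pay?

OrbitCom pays $83M.

Efficient allocation: PeakComm→Band B ($977M), VistaNet→Band A ($688M), AzureWave→Band C ($811M), Solara→Band E ($703M), OrbitCom→Band D ($963M); total welfare W = $4142M.
OrbitCom receives Band D at value $963M, so the others get W − 963 = $3179M.
Without OrbitCom: best allocation of the remaining 4 bidders over all 5 bands is PeakComm→Band D ($849M), VistaNet→Band A ($688M), AzureWave→Band B ($762M), Solara→Band C ($963M), total $3262M.
VCG payment = (others' best without OrbitCom) − (others' welfare with OrbitCom) = 3262 − 3179 = $83M.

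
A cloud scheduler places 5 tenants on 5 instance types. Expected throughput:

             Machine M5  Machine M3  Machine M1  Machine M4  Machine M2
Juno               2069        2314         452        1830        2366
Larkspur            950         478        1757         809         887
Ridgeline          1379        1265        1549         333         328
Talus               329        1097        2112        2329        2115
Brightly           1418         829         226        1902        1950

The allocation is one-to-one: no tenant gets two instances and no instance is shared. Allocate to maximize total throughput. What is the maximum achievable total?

Optimal: Juno→Machine M3 (2314 ops/s), Larkspur→Machine M1 (1757 ops/s), Ridgeline→Machine M5 (1379 ops/s), Talus→Machine M4 (2329 ops/s), Brightly→Machine M2 (1950 ops/s) — total 2314+1757+1379+2329+1950 = 9729 ops/s.
Row-greedy (each tenant in turn takes its best remaining instance) gives 8660 ops/s, worse by 1069.
Next-best assignment: Juno→Machine M3, Larkspur→Machine M1, Ridgeline→Machine M5, Talus→Machine M2, Brightly→Machine M4 = 9467 ops/s.
Swapping Juno↔Larkspur (Juno→Machine M1 452 ops/s, Larkspur→Machine M3 478 ops/s) loses 3141.
No other one-to-one assignment exceeds 9729 ops/s.

Maximum total: 9729 ops/s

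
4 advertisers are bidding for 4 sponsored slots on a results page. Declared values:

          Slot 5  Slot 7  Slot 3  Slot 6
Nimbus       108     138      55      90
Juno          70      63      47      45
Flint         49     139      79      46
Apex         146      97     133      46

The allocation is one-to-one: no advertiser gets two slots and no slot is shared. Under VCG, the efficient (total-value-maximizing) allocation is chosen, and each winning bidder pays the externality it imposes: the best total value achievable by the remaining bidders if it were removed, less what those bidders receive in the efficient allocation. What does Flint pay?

Efficient allocation: Nimbus→Slot 6 ($90), Juno→Slot 5 ($70), Flint→Slot 7 ($139), Apex→Slot 3 ($133); total welfare W = $432.
Flint receives Slot 7 at value $139, so the others get W − 139 = $293.
Without Flint: best allocation of the remaining 3 bidders over all 4 slots is Nimbus→Slot 7 ($138), Juno→Slot 5 ($70), Apex→Slot 3 ($133), total $341.
VCG payment = (others' best without Flint) − (others' welfare with Flint) = 341 − 293 = $48.

Flint pays $48.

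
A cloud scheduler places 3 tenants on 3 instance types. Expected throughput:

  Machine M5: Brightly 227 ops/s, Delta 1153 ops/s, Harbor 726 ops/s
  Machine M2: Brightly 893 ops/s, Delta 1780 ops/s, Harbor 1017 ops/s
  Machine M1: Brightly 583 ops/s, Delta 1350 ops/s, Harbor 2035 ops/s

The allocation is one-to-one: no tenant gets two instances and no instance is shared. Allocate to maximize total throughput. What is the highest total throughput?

Max total: 4081 ops/s

Optimal: Brightly→Machine M2 (893 ops/s), Delta→Machine M5 (1153 ops/s), Harbor→Machine M1 (2035 ops/s) — total 893+1153+2035 = 4081 ops/s.
Column-greedy (each instance in turn goes to its best remaining tenant) gives 2753 ops/s, worse by 1328.
Swapping Brightly↔Delta (Brightly→Machine M5 227 ops/s, Delta→Machine M2 1780 ops/s) loses 39.
Checked against all permutations: 4081 ops/s is optimal.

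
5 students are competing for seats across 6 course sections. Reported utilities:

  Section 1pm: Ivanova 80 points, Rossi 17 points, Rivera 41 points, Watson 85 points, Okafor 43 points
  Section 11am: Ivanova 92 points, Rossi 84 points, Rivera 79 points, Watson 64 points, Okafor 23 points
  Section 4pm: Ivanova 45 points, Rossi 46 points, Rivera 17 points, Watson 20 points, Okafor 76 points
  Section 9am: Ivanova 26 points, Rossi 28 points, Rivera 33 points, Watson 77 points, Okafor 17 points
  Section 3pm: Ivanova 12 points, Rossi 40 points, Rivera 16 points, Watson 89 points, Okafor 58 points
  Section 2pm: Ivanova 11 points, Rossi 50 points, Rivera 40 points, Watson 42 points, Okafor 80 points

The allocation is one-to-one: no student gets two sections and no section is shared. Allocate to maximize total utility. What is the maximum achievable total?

Maximum total: 374 points

This is the linear assignment problem.
Optimal: Ivanova→Section 1pm (80 points), Rossi→Section 4pm (46 points), Rivera→Section 11am (79 points), Watson→Section 3pm (89 points), Okafor→Section 2pm (80 points) — total 80+46+79+89+80 = 374 points.
Column-greedy (each section in turn goes to its best remaining student) gives 326 points, worse by 48.
No other one-to-one assignment exceeds 374 points.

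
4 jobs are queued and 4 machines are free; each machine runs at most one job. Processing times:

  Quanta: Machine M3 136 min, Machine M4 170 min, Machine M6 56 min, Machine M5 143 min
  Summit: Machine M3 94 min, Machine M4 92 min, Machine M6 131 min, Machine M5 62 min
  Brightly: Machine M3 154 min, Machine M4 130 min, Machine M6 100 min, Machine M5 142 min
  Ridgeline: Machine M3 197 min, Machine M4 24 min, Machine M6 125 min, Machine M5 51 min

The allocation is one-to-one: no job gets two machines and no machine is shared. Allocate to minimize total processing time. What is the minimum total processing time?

Minimum total: 296 min

This is the linear assignment problem.
Optimal: Quanta→Machine M6 (56 min), Summit→Machine M5 (62 min), Brightly→Machine M3 (154 min), Ridgeline→Machine M4 (24 min) — total 56+62+154+24 = 296 min.
Column-greedy (each machine in turn goes to its cheapest remaining job) gives 316 min, worse by 20.
Next-best assignment: Quanta→Machine M6, Summit→Machine M3, Brightly→Machine M5, Ridgeline→Machine M4 = 316 min.
Every other assignment is strictly worse.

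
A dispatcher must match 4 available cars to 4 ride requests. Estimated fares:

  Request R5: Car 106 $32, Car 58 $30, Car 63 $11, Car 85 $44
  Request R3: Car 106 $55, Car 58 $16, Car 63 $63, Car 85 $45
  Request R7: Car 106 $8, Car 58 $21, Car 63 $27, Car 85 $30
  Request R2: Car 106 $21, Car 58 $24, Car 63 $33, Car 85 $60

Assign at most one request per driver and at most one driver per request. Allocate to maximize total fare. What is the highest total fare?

Maximum total: $176

Optimal: Car 106→Request R5 ($32), Car 58→Request R7 ($21), Car 63→Request R3 ($63), Car 85→Request R2 ($60) — total 32+21+63+60 = $176.
Row-greedy (each driver in turn takes its best remaining request) gives $148, worse by 28.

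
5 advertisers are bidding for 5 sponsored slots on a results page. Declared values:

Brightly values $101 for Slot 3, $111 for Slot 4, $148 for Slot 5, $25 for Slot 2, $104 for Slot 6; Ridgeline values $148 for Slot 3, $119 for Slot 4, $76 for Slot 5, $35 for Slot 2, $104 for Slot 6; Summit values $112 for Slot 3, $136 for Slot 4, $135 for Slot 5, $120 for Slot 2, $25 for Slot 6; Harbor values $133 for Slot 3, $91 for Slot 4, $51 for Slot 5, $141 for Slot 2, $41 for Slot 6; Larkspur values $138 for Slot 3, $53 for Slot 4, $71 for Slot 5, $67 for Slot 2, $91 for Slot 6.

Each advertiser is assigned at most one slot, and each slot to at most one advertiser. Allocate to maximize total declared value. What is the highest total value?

Max total: $667

Optimal: Brightly→Slot 5 ($148), Ridgeline→Slot 6 ($104), Summit→Slot 4 ($136), Harbor→Slot 2 ($141), Larkspur→Slot 3 ($138) — total 148+104+136+141+138 = $667.
Max-entry greedy (repeatedly take the single best remaining cell) gives $664, worse by 3.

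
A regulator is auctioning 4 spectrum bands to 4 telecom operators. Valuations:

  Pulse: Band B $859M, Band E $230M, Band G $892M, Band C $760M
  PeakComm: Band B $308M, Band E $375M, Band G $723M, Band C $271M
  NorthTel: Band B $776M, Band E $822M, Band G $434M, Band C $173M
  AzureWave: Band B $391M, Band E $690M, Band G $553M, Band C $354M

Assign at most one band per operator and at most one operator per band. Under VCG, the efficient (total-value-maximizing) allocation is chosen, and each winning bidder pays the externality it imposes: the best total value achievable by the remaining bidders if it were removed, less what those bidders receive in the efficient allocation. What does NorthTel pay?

NorthTel pays $99M.

Efficient allocation: Pulse→Band C ($760M), PeakComm→Band G ($723M), NorthTel→Band B ($776M), AzureWave→Band E ($690M); total welfare W = $2949M.
NorthTel receives Band B at value $776M, so the others get W − 776 = $2173M.
Without NorthTel: best allocation of the remaining 3 bidders over all 4 bands is Pulse→Band B ($859M), PeakComm→Band G ($723M), AzureWave→Band E ($690M), total $2272M.
VCG payment = (others' best without NorthTel) − (others' welfare with NorthTel) = 2272 − 2173 = $99M.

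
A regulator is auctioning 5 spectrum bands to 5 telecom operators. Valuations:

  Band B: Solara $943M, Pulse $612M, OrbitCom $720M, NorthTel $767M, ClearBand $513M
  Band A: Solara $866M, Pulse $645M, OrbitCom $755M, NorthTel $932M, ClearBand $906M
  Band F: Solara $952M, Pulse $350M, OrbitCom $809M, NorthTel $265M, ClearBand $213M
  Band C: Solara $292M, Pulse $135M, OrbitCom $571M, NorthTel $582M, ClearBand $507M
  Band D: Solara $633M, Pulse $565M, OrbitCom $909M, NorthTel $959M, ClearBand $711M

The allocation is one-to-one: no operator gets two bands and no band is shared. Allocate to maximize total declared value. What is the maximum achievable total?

Optimal: Solara→Band F ($952M), Pulse→Band B ($612M), OrbitCom→Band C ($571M), NorthTel→Band D ($959M), ClearBand→Band A ($906M) — total 952+612+571+959+906 = $4000M.
Row-greedy (each operator in turn takes its best remaining band) gives $3780M, worse by 220.

Maximum total: $4000M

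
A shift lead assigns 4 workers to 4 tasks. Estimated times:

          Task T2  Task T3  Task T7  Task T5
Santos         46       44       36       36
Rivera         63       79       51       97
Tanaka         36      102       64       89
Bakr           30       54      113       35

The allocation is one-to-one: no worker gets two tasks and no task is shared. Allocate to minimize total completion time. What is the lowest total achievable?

Optimal: Santos→Task T3 (44 min), Rivera→Task T7 (51 min), Tanaka→Task T2 (36 min), Bakr→Task T5 (35 min) — total 44+51+36+35 = 166 min.
Column-greedy (each task in turn goes to its cheapest remaining worker) gives 214 min, worse by 48.
Next-best assignment: Santos→Task T5, Rivera→Task T7, Tanaka→Task T2, Bakr→Task T3 = 177 min.
Swapping Tanaka↔Santos (Tanaka→Task T3 102 min, Santos→Task T2 46 min) adds 68.
No other one-to-one assignment undercuts 166 min.

Min total: 166 min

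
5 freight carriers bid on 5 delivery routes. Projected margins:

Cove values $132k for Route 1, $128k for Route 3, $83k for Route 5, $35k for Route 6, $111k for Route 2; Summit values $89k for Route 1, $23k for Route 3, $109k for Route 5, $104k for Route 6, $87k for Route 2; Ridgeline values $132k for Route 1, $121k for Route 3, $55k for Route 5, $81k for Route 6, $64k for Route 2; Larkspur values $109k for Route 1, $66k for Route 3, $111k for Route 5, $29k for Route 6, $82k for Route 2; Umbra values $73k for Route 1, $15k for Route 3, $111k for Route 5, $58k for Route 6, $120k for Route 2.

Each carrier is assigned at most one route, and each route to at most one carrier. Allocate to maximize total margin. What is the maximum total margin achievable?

Optimal: Cove→Route 3 ($128k), Summit→Route 6 ($104k), Ridgeline→Route 1 ($132k), Larkspur→Route 5 ($111k), Umbra→Route 2 ($120k) — total 128+104+132+111+120 = $595k.
Row-greedy (each carrier in turn takes its best remaining route) gives $502k, worse by 93.

Maximum total: $595k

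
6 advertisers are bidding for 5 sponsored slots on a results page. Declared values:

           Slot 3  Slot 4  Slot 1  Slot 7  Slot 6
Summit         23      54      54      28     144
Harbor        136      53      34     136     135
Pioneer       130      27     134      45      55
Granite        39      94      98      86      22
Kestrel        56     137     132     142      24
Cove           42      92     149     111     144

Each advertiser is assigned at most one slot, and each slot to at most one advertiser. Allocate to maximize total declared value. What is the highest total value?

Treat this as an assignment problem: match each advertiser to one slot.
Optimal: Pioneer→Slot 3 ($130), Kestrel→Slot 4 ($137), Cove→Slot 1 ($149), Harbor→Slot 7 ($136), Summit→Slot 6 ($144) — total 130+137+149+136+144 = $696.
Column-greedy (each slot in turn goes to its best remaining advertiser) gives $652, worse by 44.
Next-best assignment: Harbor→Slot 3, Granite→Slot 4, Cove→Slot 1, Kestrel→Slot 7, Summit→Slot 6 = $665.

Max total: $696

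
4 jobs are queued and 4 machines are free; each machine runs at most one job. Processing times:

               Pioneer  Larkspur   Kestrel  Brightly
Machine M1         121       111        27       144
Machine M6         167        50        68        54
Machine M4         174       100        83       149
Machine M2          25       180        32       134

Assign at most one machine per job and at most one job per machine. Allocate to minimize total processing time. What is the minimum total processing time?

Optimal: Pioneer→Machine M2 (25 min), Larkspur→Machine M4 (100 min), Kestrel→Machine M1 (27 min), Brightly→Machine M6 (54 min) — total 25+100+27+54 = 206 min.
Next-best assignment: Pioneer→Machine M2, Larkspur→Machine M6, Kestrel→Machine M1, Brightly→Machine M4 = 251 min.
No other one-to-one assignment undercuts 206 min.

Min total: 206 min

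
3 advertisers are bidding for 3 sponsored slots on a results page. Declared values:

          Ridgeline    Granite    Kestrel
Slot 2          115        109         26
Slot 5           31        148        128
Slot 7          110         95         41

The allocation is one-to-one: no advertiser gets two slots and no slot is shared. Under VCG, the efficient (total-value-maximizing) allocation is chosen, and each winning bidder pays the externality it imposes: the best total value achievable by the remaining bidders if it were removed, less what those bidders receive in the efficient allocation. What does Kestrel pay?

Kestrel pays $44.

Efficient allocation: Ridgeline→Slot 7 ($110), Granite→Slot 2 ($109), Kestrel→Slot 5 ($128); total welfare W = $347.
Kestrel receives Slot 5 at value $128, so the others get W − 128 = $219.
Without Kestrel: best allocation of the remaining 2 bidders over all 3 slots is Ridgeline→Slot 2 ($115), Granite→Slot 5 ($148), total $263.
VCG payment = (others' best without Kestrel) − (others' welfare with Kestrel) = 263 − 219 = $44.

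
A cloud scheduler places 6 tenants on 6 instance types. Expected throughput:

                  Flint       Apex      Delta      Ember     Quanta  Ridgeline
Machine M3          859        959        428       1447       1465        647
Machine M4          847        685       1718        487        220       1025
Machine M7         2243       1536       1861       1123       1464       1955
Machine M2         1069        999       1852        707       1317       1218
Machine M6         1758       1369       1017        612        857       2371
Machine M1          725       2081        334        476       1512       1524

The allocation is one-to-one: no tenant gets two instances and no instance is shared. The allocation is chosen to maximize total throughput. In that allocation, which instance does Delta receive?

Delta receives Machine M4.

This is the linear assignment problem.
Optimal: Flint→Machine M7 (2243 ops/s), Apex→Machine M1 (2081 ops/s), Delta→Machine M4 (1718 ops/s), Ember→Machine M3 (1447 ops/s), Quanta→Machine M2 (1317 ops/s), Ridgeline→Machine M6 (2371 ops/s) — total 2243+2081+1718+1447+1317+2371 = 11177 ops/s.
Max-entry greedy (repeatedly take the single best remaining cell) gives 10499 ops/s, worse by 678.
Next-best assignment: Flint→Machine M7, Apex→Machine M1, Delta→Machine M4, Ember→Machine M2, Quanta→Machine M3, Ridgeline→Machine M6 = 10585 ops/s.
No other one-to-one assignment exceeds 11177 ops/s.
Delta's own top instance is Machine M7 (1861 ops/s), but forcing Delta→Machine M7 and reassigning the rest optimally gives only 9924 ops/s — worse by 1253.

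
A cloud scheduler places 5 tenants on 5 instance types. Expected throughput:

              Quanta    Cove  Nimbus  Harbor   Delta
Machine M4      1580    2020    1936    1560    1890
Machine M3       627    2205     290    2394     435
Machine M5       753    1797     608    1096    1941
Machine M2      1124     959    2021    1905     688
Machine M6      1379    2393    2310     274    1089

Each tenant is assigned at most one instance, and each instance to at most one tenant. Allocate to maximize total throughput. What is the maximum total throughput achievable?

Max total: 10329 ops/s

Optimal: Quanta→Machine M4 (1580 ops/s), Cove→Machine M6 (2393 ops/s), Nimbus→Machine M2 (2021 ops/s), Harbor→Machine M3 (2394 ops/s), Delta→Machine M5 (1941 ops/s) — total 1580+2393+2021+2394+1941 = 10329 ops/s.
Column-greedy (each instance in turn goes to its best remaining tenant) gives 9755 ops/s, worse by 574.
Swapping Harbor↔Quanta (Harbor→Machine M4 1560 ops/s, Quanta→Machine M3 627 ops/s) loses 1787.
No other one-to-one assignment exceeds 10329 ops/s.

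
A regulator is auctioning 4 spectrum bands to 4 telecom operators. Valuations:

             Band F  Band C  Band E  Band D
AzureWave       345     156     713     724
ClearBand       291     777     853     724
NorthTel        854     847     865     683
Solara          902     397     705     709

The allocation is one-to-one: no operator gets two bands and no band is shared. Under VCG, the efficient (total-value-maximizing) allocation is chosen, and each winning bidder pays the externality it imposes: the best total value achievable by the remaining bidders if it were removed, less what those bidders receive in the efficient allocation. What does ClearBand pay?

Efficient allocation: AzureWave→Band D ($724M), ClearBand→Band E ($853M), NorthTel→Band C ($847M), Solara→Band F ($902M); total welfare W = $3326M.
ClearBand receives Band E at value $853M, so the others get W − 853 = $2473M.
Without ClearBand: best allocation of the remaining 3 bidders over all 4 bands is AzureWave→Band D ($724M), NorthTel→Band E ($865M), Solara→Band F ($902M), total $2491M.
VCG payment = (others' best without ClearBand) − (others' welfare with ClearBand) = 2491 − 2473 = $18M.

ClearBand pays $18M.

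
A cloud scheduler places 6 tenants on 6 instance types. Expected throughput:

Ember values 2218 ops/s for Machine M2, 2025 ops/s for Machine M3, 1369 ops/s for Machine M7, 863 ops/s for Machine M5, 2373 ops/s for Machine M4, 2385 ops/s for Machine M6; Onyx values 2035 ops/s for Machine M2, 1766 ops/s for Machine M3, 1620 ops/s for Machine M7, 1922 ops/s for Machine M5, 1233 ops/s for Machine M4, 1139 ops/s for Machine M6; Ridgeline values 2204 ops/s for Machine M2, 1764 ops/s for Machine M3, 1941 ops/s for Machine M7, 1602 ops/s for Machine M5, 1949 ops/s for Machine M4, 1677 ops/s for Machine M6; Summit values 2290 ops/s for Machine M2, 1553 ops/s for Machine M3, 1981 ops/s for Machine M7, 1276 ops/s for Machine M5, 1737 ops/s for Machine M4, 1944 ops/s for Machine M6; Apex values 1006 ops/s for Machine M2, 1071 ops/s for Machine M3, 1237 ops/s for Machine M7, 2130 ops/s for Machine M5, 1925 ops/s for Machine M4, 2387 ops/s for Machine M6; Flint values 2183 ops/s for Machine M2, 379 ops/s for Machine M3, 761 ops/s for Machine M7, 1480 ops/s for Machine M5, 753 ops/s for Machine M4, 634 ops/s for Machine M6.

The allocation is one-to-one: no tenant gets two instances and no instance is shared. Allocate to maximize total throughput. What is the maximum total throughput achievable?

Max total: 12610 ops/s

Optimal: Ember→Machine M4 (2373 ops/s), Onyx→Machine M5 (1922 ops/s), Ridgeline→Machine M3 (1764 ops/s), Summit→Machine M7 (1981 ops/s), Apex→Machine M6 (2387 ops/s), Flint→Machine M2 (2183 ops/s) — total 2373+1922+1764+1981+2387+2183 = 12610 ops/s.
Row-greedy (each tenant in turn takes its best remaining instance) gives 10859 ops/s, worse by 1751.
Next-best assignment: Ember→Machine M3, Onyx→Machine M5, Ridgeline→Machine M4, Summit→Machine M7, Apex→Machine M6, Flint→Machine M2 = 12447 ops/s.
Swapping Ridgeline↔Summit (Ridgeline→Machine M7 1941 ops/s, Summit→Machine M3 1553 ops/s) loses 251.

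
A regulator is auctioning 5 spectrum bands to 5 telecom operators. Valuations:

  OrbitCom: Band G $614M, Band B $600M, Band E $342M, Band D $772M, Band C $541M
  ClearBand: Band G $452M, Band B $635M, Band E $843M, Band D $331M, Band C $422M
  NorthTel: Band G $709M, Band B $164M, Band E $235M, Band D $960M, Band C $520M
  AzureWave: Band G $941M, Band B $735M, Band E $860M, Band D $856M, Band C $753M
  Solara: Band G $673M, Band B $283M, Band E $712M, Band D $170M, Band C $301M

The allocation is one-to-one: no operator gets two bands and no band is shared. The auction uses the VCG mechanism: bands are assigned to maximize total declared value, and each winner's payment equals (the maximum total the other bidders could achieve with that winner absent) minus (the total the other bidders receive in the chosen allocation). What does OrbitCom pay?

OrbitCom pays $19M.

Efficient allocation: OrbitCom→Band B ($600M), ClearBand→Band E ($843M), NorthTel→Band D ($960M), AzureWave→Band C ($753M), Solara→Band G ($673M); total welfare W = $3829M.
OrbitCom receives Band B at value $600M, so the others get W − 600 = $3229M.
Without OrbitCom: best allocation of the remaining 4 bidders over all 5 bands is ClearBand→Band B ($635M), NorthTel→Band D ($960M), AzureWave→Band G ($941M), Solara→Band E ($712M), total $3248M.
VCG payment = (others' best without OrbitCom) − (others' welfare with OrbitCom) = 3248 − 3229 = $19M.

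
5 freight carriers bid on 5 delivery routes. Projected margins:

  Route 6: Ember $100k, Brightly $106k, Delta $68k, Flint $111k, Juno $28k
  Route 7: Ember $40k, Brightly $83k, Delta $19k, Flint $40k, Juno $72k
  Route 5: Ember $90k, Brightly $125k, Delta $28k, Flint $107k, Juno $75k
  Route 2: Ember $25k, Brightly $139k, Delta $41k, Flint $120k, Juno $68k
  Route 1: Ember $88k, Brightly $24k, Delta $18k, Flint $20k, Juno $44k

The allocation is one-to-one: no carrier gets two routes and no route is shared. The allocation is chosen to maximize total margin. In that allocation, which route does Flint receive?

Optimal: Ember→Route 1 ($88k), Brightly→Route 2 ($139k), Delta→Route 6 ($68k), Flint→Route 5 ($107k), Juno→Route 7 ($72k) — total 88+139+68+107+72 = $474k.
Max-entry greedy (repeatedly take the single best remaining cell) gives $430k, worse by 44.
Next-best assignment: Ember→Route 1, Brightly→Route 5, Delta→Route 6, Flint→Route 2, Juno→Route 7 = $473k.
No other one-to-one assignment exceeds $474k.
Flint's own top route is Route 2 ($120k), but forcing Flint→Route 2 and reassigning the rest optimally gives only $473k — worse by 1.

Flint receives Route 5.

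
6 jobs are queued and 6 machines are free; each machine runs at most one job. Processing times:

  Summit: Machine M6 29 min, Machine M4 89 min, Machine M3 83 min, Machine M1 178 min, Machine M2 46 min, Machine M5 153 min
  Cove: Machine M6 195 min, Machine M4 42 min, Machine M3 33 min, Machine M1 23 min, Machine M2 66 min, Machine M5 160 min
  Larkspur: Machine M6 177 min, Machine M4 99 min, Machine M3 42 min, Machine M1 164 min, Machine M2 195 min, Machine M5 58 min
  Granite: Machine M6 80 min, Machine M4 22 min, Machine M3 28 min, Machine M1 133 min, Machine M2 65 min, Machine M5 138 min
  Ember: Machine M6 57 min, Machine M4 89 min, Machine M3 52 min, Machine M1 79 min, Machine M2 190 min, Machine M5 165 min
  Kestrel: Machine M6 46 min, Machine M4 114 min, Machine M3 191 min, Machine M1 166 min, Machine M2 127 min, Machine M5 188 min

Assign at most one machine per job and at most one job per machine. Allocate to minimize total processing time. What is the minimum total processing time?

This is the linear assignment problem.
Optimal: Summit→Machine M2 (46 min), Cove→Machine M1 (23 min), Larkspur→Machine M5 (58 min), Granite→Machine M4 (22 min), Ember→Machine M3 (52 min), Kestrel→Machine M6 (46 min) — total 46+23+58+22+52+46 = 247 min.
Column-greedy (each machine in turn goes to its cheapest remaining job) gives 348 min, worse by 101.
Next-best assignment: Summit→Machine M2, Cove→Machine M3, Larkspur→Machine M5, Granite→Machine M4, Ember→Machine M1, Kestrel→Machine M6 = 284 min.
Swapping Summit↔Kestrel (Summit→Machine M6 29 min, Kestrel→Machine M2 127 min) adds 64.
Every other assignment is strictly worse.

Min total: 247 min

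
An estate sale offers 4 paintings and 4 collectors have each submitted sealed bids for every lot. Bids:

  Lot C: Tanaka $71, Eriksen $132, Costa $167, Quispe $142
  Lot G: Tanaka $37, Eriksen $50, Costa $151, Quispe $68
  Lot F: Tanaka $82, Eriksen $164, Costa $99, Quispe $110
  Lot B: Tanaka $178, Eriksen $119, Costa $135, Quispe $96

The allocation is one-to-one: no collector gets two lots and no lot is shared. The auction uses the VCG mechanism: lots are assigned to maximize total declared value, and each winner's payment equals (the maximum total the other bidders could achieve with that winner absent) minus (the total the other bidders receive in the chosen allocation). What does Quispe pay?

Efficient allocation: Tanaka→Lot B ($178), Eriksen→Lot F ($164), Costa→Lot G ($151), Quispe→Lot C ($142); total welfare W = $635.
Quispe receives Lot C at value $142, so the others get W − 142 = $493.
Without Quispe: best allocation of the remaining 3 bidders over all 4 lots is Tanaka→Lot B ($178), Eriksen→Lot F ($164), Costa→Lot C ($167), total $509.
VCG payment = (others' best without Quispe) − (others' welfare with Quispe) = 509 − 493 = $16.

Quispe pays $16.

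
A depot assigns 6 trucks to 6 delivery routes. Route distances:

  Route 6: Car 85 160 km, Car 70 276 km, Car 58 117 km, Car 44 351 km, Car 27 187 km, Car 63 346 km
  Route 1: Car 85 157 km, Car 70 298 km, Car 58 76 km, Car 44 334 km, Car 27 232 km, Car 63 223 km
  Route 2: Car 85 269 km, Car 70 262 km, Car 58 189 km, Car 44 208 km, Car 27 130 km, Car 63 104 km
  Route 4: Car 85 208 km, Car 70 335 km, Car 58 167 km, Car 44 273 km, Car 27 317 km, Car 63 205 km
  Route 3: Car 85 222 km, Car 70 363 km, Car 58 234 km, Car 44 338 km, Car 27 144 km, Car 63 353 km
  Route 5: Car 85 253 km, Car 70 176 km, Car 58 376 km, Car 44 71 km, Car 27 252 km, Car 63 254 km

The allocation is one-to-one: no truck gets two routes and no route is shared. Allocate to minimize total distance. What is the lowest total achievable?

Minimum total: 879 km

This is the linear assignment problem.
Optimal: Car 85→Route 4 (208 km), Car 70→Route 6 (276 km), Car 58→Route 1 (76 km), Car 44→Route 5 (71 km), Car 27→Route 3 (144 km), Car 63→Route 2 (104 km) — total 208+276+76+71+144+104 = 879 km.
Row-greedy (each truck in turn takes its cheapest remaining route) gives 1007 km, worse by 128.
Checked against all permutations: 879 km is optimal.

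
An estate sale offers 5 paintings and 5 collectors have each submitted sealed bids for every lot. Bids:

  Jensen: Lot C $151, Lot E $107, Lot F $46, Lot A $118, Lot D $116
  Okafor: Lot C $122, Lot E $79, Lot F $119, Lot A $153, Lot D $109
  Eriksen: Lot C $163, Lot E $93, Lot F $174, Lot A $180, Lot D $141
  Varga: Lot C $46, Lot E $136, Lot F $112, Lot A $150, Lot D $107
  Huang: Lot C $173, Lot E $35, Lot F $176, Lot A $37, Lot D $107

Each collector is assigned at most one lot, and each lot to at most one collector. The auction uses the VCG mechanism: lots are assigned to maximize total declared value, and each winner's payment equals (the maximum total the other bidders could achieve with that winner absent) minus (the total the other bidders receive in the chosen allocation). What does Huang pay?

Efficient allocation: Jensen→Lot C ($151), Okafor→Lot A ($153), Eriksen→Lot D ($141), Varga→Lot E ($136), Huang→Lot F ($176); total welfare W = $757.
Huang receives Lot F at value $176, so the others get W − 176 = $581.
Without Huang: best allocation of the remaining 4 bidders over all 5 lots is Jensen→Lot C ($151), Okafor→Lot A ($153), Eriksen→Lot F ($174), Varga→Lot E ($136), total $614.
VCG payment = (others' best without Huang) − (others' welfare with Huang) = 614 − 581 = $33.

Huang pays $33.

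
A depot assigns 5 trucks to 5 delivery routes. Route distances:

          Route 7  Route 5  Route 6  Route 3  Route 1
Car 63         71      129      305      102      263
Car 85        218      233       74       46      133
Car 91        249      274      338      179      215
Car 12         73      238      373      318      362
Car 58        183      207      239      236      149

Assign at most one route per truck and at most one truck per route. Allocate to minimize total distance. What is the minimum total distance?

Treat this as an assignment problem: match each truck to one route.
Optimal: Car 63→Route 5 (129 km), Car 85→Route 6 (74 km), Car 91→Route 3 (179 km), Car 12→Route 7 (73 km), Car 58→Route 1 (149 km) — total 129+74+179+73+149 = 604 km.
Min-entry greedy (repeatedly take the single cheapest remaining cell) gives 842 km, worse by 238.
Next-best assignment: Car 63→Route 3, Car 85→Route 6, Car 91→Route 1, Car 12→Route 7, Car 58→Route 5 = 671 km.
Swapping Car 91↔Car 63 (Car 91→Route 5 274 km, Car 63→Route 3 102 km) adds 68.
Every other assignment is strictly worse.

Min total: 604 km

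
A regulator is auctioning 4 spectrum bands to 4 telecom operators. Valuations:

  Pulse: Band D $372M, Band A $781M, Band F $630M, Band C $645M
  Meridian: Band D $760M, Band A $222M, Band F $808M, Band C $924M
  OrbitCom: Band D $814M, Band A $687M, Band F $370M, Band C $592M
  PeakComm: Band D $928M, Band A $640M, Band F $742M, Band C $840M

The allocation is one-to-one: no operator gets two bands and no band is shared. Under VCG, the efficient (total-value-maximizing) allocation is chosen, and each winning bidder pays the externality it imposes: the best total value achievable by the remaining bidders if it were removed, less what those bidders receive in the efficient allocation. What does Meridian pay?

Efficient allocation: Pulse→Band A ($781M), Meridian→Band C ($924M), OrbitCom→Band D ($814M), PeakComm→Band F ($742M); total welfare W = $3261M.
Meridian receives Band C at value $924M, so the others get W − 924 = $2337M.
Without Meridian: best allocation of the remaining 3 bidders over all 4 bands is Pulse→Band A ($781M), OrbitCom→Band D ($814M), PeakComm→Band C ($840M), total $2435M.
VCG payment = (others' best without Meridian) − (others' welfare with Meridian) = 2435 − 2337 = $98M.

Meridian pays $98M.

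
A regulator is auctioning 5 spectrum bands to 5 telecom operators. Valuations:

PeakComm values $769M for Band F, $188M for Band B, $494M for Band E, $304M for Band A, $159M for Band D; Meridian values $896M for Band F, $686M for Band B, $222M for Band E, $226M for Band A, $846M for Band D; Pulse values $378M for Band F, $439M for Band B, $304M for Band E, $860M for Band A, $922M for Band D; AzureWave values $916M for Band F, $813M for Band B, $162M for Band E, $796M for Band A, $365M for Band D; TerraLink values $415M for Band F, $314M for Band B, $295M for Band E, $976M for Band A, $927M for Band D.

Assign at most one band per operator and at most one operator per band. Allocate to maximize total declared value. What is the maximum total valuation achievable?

Optimal: PeakComm→Band E ($494M), Meridian→Band F ($896M), Pulse→Band D ($922M), AzureWave→Band B ($813M), TerraLink→Band A ($976M) — total 494+896+922+813+976 = $4101M.
No other one-to-one assignment exceeds $4101M.

Maximum total: $4101M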